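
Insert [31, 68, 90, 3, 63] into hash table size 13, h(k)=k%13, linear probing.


Insert 31: h=5 -> slot 5
Insert 68: h=3 -> slot 3
Insert 90: h=12 -> slot 12
Insert 3: h=3, 1 probes -> slot 4
Insert 63: h=11 -> slot 11

Table: [None, None, None, 68, 3, 31, None, None, None, None, None, 63, 90]


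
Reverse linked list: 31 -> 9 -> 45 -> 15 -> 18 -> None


Step 1: curr=31, set curr.next=prev(None) | reversed so far: 31
Step 2: curr=9, set curr.next=prev(31) | reversed so far: 9 -> 31
Step 3: curr=45, set curr.next=prev(9) | reversed so far: 45 -> 9 -> 31
Step 4: curr=15, set curr.next=prev(45) | reversed so far: 15 -> 45 -> 9 -> 31
Step 5: curr=18, set curr.next=prev(15) | reversed so far: 18 -> 15 -> 45 -> 9 -> 31

18 -> 15 -> 45 -> 9 -> 31 -> None


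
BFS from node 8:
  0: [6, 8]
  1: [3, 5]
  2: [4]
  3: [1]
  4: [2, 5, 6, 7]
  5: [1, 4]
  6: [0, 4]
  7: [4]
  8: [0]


Visit 8, enqueue [0]
Visit 0, enqueue [6]
Visit 6, enqueue [4]
Visit 4, enqueue [2, 5, 7]
Visit 2, enqueue []
Visit 5, enqueue [1]
Visit 7, enqueue []
Visit 1, enqueue [3]
Visit 3, enqueue []

BFS order: [8, 0, 6, 4, 2, 5, 7, 1, 3]


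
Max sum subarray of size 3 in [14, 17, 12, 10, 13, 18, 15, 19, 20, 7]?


[0:3]: 43
[1:4]: 39
[2:5]: 35
[3:6]: 41
[4:7]: 46
[5:8]: 52
[6:9]: 54
[7:10]: 46

Max: 54 at [6:9]


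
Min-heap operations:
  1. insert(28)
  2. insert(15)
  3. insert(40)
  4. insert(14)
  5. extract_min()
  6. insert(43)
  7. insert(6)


insert(28) -> [28]
insert(15) -> [15, 28]
insert(40) -> [15, 28, 40]
insert(14) -> [14, 15, 40, 28]
extract_min()->14, [15, 28, 40]
insert(43) -> [15, 28, 40, 43]
insert(6) -> [6, 15, 40, 43, 28]

Final heap: [6, 15, 40, 43, 28]


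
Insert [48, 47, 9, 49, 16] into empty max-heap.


Insert 48: [48]
Insert 47: [48, 47]
Insert 9: [48, 47, 9]
Insert 49: [49, 48, 9, 47]
Insert 16: [49, 48, 9, 47, 16]

Final heap: [49, 48, 9, 47, 16]


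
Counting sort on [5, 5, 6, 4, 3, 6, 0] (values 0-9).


Input: [5, 5, 6, 4, 3, 6, 0]
Counts: [1, 0, 0, 1, 1, 2, 2, 0, 0, 0]

Sorted: [0, 3, 4, 5, 5, 6, 6]


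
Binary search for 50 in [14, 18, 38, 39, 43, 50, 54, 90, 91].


Step 1: lo=0, hi=8, mid=4, val=43
Step 2: lo=5, hi=8, mid=6, val=54
Step 3: lo=5, hi=5, mid=5, val=50

Found at index 5


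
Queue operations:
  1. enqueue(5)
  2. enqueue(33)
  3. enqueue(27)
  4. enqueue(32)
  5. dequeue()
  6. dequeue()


enqueue(5) -> [5]
enqueue(33) -> [5, 33]
enqueue(27) -> [5, 33, 27]
enqueue(32) -> [5, 33, 27, 32]
dequeue()->5, [33, 27, 32]
dequeue()->33, [27, 32]

Final queue: [27, 32]


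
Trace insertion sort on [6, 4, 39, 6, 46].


Initial: [6, 4, 39, 6, 46]
Insert 4: [4, 6, 39, 6, 46]
Insert 39: [4, 6, 39, 6, 46]
Insert 6: [4, 6, 6, 39, 46]
Insert 46: [4, 6, 6, 39, 46]

Sorted: [4, 6, 6, 39, 46]


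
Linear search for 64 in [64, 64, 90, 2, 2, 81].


i=0: 64==64 found!

Found at 0, 1 comps


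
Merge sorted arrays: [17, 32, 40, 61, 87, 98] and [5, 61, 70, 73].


Take 5 from B
Take 17 from A
Take 32 from A
Take 40 from A
Take 61 from A
Take 61 from B
Take 70 from B
Take 73 from B

Merged: [5, 17, 32, 40, 61, 61, 70, 73, 87, 98]


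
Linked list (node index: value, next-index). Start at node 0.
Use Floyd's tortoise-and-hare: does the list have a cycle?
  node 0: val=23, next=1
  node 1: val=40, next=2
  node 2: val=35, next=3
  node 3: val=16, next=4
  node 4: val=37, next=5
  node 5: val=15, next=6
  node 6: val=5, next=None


Floyd's tortoise (slow, +1) and hare (fast, +2):
  init: slow=0, fast=0
  step 1: slow=1, fast=2
  step 2: slow=2, fast=4
  step 3: slow=3, fast=6
  step 4: fast -> None, no cycle

Cycle: no


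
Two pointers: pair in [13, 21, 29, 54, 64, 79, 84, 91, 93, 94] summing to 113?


lo=0(13)+hi=9(94)=107
lo=1(21)+hi=9(94)=115
lo=1(21)+hi=8(93)=114
lo=1(21)+hi=7(91)=112
lo=2(29)+hi=7(91)=120
lo=2(29)+hi=6(84)=113

Yes: 29+84=113


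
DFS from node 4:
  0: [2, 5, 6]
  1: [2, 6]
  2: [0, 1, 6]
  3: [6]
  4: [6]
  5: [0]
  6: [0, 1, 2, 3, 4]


Visit 4, push [6]
Visit 6, push [3, 2, 1, 0]
Visit 0, push [5, 2]
Visit 2, push [1]
Visit 1, push []
Visit 5, push []
Visit 3, push []

DFS order: [4, 6, 0, 2, 1, 5, 3]


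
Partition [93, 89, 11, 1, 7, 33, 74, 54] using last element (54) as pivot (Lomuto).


Pivot: 54
  11 <= 54: swap -> [11, 89, 93, 1, 7, 33, 74, 54]
  1 <= 54: swap -> [11, 1, 93, 89, 7, 33, 74, 54]
  7 <= 54: swap -> [11, 1, 7, 89, 93, 33, 74, 54]
  33 <= 54: swap -> [11, 1, 7, 33, 93, 89, 74, 54]
Place pivot at 4: [11, 1, 7, 33, 54, 89, 74, 93]

Partitioned: [11, 1, 7, 33, 54, 89, 74, 93]


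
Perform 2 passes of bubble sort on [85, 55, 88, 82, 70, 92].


Initial: [85, 55, 88, 82, 70, 92]
Pass 1: [55, 85, 82, 70, 88, 92] (3 swaps)
Pass 2: [55, 82, 70, 85, 88, 92] (2 swaps)

After 2 passes: [55, 82, 70, 85, 88, 92]


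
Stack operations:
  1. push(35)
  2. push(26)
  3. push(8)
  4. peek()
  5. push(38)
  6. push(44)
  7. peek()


push(35) -> [35]
push(26) -> [35, 26]
push(8) -> [35, 26, 8]
peek()->8
push(38) -> [35, 26, 8, 38]
push(44) -> [35, 26, 8, 38, 44]
peek()->44

Final stack: [35, 26, 8, 38, 44]


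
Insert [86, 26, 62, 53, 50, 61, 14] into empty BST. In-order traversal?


Insert 86: root
Insert 26: L from 86
Insert 62: L from 86 -> R from 26
Insert 53: L from 86 -> R from 26 -> L from 62
Insert 50: L from 86 -> R from 26 -> L from 62 -> L from 53
Insert 61: L from 86 -> R from 26 -> L from 62 -> R from 53
Insert 14: L from 86 -> L from 26

In-order: [14, 26, 50, 53, 61, 62, 86]


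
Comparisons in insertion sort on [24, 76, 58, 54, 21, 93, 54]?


Algorithm: insertion sort
Input: [24, 76, 58, 54, 21, 93, 54]
Sorted: [21, 24, 54, 54, 58, 76, 93]

15


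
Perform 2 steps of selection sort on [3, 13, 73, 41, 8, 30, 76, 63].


Initial: [3, 13, 73, 41, 8, 30, 76, 63]
Step 1: min=3 at 0
  Swap: [3, 13, 73, 41, 8, 30, 76, 63]
Step 2: min=8 at 4
  Swap: [3, 8, 73, 41, 13, 30, 76, 63]

After 2 steps: [3, 8, 73, 41, 13, 30, 76, 63]


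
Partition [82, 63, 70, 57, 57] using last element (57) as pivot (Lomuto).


Pivot: 57
  57 <= 57: swap -> [57, 63, 70, 82, 57]
Place pivot at 1: [57, 57, 70, 82, 63]

Partitioned: [57, 57, 70, 82, 63]


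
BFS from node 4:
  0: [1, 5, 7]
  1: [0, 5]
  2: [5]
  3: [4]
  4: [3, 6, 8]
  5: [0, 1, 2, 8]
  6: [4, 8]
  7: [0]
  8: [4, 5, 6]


Visit 4, enqueue [3, 6, 8]
Visit 3, enqueue []
Visit 6, enqueue []
Visit 8, enqueue [5]
Visit 5, enqueue [0, 1, 2]
Visit 0, enqueue [7]
Visit 1, enqueue []
Visit 2, enqueue []
Visit 7, enqueue []

BFS order: [4, 3, 6, 8, 5, 0, 1, 2, 7]


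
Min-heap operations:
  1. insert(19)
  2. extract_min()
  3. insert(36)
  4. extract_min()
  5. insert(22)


insert(19) -> [19]
extract_min()->19, []
insert(36) -> [36]
extract_min()->36, []
insert(22) -> [22]

Final heap: [22]


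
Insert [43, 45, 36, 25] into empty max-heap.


Insert 43: [43]
Insert 45: [45, 43]
Insert 36: [45, 43, 36]
Insert 25: [45, 43, 36, 25]

Final heap: [45, 43, 36, 25]


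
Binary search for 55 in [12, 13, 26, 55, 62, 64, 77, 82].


Step 1: lo=0, hi=7, mid=3, val=55

Found at index 3


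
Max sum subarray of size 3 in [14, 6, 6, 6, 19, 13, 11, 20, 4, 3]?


[0:3]: 26
[1:4]: 18
[2:5]: 31
[3:6]: 38
[4:7]: 43
[5:8]: 44
[6:9]: 35
[7:10]: 27

Max: 44 at [5:8]


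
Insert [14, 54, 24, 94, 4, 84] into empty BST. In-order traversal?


Insert 14: root
Insert 54: R from 14
Insert 24: R from 14 -> L from 54
Insert 94: R from 14 -> R from 54
Insert 4: L from 14
Insert 84: R from 14 -> R from 54 -> L from 94

In-order: [4, 14, 24, 54, 84, 94]


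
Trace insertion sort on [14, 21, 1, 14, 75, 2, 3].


Initial: [14, 21, 1, 14, 75, 2, 3]
Insert 21: [14, 21, 1, 14, 75, 2, 3]
Insert 1: [1, 14, 21, 14, 75, 2, 3]
Insert 14: [1, 14, 14, 21, 75, 2, 3]
Insert 75: [1, 14, 14, 21, 75, 2, 3]
Insert 2: [1, 2, 14, 14, 21, 75, 3]
Insert 3: [1, 2, 3, 14, 14, 21, 75]

Sorted: [1, 2, 3, 14, 14, 21, 75]


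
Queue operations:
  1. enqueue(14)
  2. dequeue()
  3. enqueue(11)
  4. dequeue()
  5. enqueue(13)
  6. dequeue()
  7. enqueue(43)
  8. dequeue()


enqueue(14) -> [14]
dequeue()->14, []
enqueue(11) -> [11]
dequeue()->11, []
enqueue(13) -> [13]
dequeue()->13, []
enqueue(43) -> [43]
dequeue()->43, []

Final queue: []


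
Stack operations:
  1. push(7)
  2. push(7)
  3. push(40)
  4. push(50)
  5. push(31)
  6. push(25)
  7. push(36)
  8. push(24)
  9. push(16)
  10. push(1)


push(7) -> [7]
push(7) -> [7, 7]
push(40) -> [7, 7, 40]
push(50) -> [7, 7, 40, 50]
push(31) -> [7, 7, 40, 50, 31]
push(25) -> [7, 7, 40, 50, 31, 25]
push(36) -> [7, 7, 40, 50, 31, 25, 36]
push(24) -> [7, 7, 40, 50, 31, 25, 36, 24]
push(16) -> [7, 7, 40, 50, 31, 25, 36, 24, 16]
push(1) -> [7, 7, 40, 50, 31, 25, 36, 24, 16, 1]

Final stack: [7, 7, 40, 50, 31, 25, 36, 24, 16, 1]


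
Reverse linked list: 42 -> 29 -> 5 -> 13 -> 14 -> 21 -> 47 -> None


Step 1: curr=42, set curr.next=prev(None) | reversed so far: 42
Step 2: curr=29, set curr.next=prev(42) | reversed so far: 29 -> 42
Step 3: curr=5, set curr.next=prev(29) | reversed so far: 5 -> 29 -> 42
Step 4: curr=13, set curr.next=prev(5) | reversed so far: 13 -> 5 -> 29 -> 42
Step 5: curr=14, set curr.next=prev(13) | reversed so far: 14 -> 13 -> 5 -> 29 -> 42
Step 6: curr=21, set curr.next=prev(14) | reversed so far: 21 -> 14 -> 13 -> 5 -> 29 -> 42
Step 7: curr=47, set curr.next=prev(21) | reversed so far: 47 -> 21 -> 14 -> 13 -> 5 -> 29 -> 42

47 -> 21 -> 14 -> 13 -> 5 -> 29 -> 42 -> None


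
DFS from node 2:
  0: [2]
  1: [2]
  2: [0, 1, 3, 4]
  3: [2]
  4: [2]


Visit 2, push [4, 3, 1, 0]
Visit 0, push []
Visit 1, push []
Visit 3, push []
Visit 4, push []

DFS order: [2, 0, 1, 3, 4]


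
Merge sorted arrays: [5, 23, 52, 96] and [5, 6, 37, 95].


Take 5 from A
Take 5 from B
Take 6 from B
Take 23 from A
Take 37 from B
Take 52 from A
Take 95 from B

Merged: [5, 5, 6, 23, 37, 52, 95, 96]


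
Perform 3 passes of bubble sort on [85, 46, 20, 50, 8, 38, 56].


Initial: [85, 46, 20, 50, 8, 38, 56]
Pass 1: [46, 20, 50, 8, 38, 56, 85] (6 swaps)
Pass 2: [20, 46, 8, 38, 50, 56, 85] (3 swaps)
Pass 3: [20, 8, 38, 46, 50, 56, 85] (2 swaps)

After 3 passes: [20, 8, 38, 46, 50, 56, 85]


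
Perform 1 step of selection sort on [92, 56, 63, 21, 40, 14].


Initial: [92, 56, 63, 21, 40, 14]
Step 1: min=14 at 5
  Swap: [14, 56, 63, 21, 40, 92]

After 1 step: [14, 56, 63, 21, 40, 92]


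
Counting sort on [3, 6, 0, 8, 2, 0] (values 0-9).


Input: [3, 6, 0, 8, 2, 0]
Counts: [2, 0, 1, 1, 0, 0, 1, 0, 1, 0]

Sorted: [0, 0, 2, 3, 6, 8]


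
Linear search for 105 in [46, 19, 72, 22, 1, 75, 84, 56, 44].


i=0: 46!=105
i=1: 19!=105
i=2: 72!=105
i=3: 22!=105
i=4: 1!=105
i=5: 75!=105
i=6: 84!=105
i=7: 56!=105
i=8: 44!=105

Not found, 9 comps


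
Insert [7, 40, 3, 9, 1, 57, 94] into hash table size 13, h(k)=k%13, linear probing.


Insert 7: h=7 -> slot 7
Insert 40: h=1 -> slot 1
Insert 3: h=3 -> slot 3
Insert 9: h=9 -> slot 9
Insert 1: h=1, 1 probes -> slot 2
Insert 57: h=5 -> slot 5
Insert 94: h=3, 1 probes -> slot 4

Table: [None, 40, 1, 3, 94, 57, None, 7, None, 9, None, None, None]


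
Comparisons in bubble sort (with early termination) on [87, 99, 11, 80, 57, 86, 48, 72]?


Algorithm: bubble sort (with early termination)
Input: [87, 99, 11, 80, 57, 86, 48, 72]
Sorted: [11, 48, 57, 72, 80, 86, 87, 99]

27


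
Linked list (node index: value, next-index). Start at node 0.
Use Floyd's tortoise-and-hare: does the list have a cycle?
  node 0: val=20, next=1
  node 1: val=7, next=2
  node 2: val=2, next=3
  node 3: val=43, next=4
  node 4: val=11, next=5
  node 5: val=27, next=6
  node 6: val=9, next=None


Floyd's tortoise (slow, +1) and hare (fast, +2):
  init: slow=0, fast=0
  step 1: slow=1, fast=2
  step 2: slow=2, fast=4
  step 3: slow=3, fast=6
  step 4: fast -> None, no cycle

Cycle: no


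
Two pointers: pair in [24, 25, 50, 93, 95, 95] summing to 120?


lo=0(24)+hi=5(95)=119
lo=1(25)+hi=5(95)=120

Yes: 25+95=120


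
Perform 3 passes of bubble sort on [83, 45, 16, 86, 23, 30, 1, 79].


Initial: [83, 45, 16, 86, 23, 30, 1, 79]
Pass 1: [45, 16, 83, 23, 30, 1, 79, 86] (6 swaps)
Pass 2: [16, 45, 23, 30, 1, 79, 83, 86] (5 swaps)
Pass 3: [16, 23, 30, 1, 45, 79, 83, 86] (3 swaps)

After 3 passes: [16, 23, 30, 1, 45, 79, 83, 86]


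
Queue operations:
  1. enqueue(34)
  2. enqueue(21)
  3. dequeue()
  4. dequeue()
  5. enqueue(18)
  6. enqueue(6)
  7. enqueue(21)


enqueue(34) -> [34]
enqueue(21) -> [34, 21]
dequeue()->34, [21]
dequeue()->21, []
enqueue(18) -> [18]
enqueue(6) -> [18, 6]
enqueue(21) -> [18, 6, 21]

Final queue: [18, 6, 21]


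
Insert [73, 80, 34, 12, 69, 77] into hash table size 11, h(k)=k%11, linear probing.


Insert 73: h=7 -> slot 7
Insert 80: h=3 -> slot 3
Insert 34: h=1 -> slot 1
Insert 12: h=1, 1 probes -> slot 2
Insert 69: h=3, 1 probes -> slot 4
Insert 77: h=0 -> slot 0

Table: [77, 34, 12, 80, 69, None, None, 73, None, None, None]


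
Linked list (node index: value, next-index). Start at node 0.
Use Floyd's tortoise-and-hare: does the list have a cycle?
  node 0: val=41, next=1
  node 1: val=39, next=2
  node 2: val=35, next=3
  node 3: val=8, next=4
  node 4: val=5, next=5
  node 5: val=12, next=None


Floyd's tortoise (slow, +1) and hare (fast, +2):
  init: slow=0, fast=0
  step 1: slow=1, fast=2
  step 2: slow=2, fast=4
  step 3: fast 4->5->None, no cycle

Cycle: no


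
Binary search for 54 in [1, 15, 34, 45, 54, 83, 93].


Step 1: lo=0, hi=6, mid=3, val=45
Step 2: lo=4, hi=6, mid=5, val=83
Step 3: lo=4, hi=4, mid=4, val=54

Found at index 4


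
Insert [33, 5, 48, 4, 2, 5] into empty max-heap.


Insert 33: [33]
Insert 5: [33, 5]
Insert 48: [48, 5, 33]
Insert 4: [48, 5, 33, 4]
Insert 2: [48, 5, 33, 4, 2]
Insert 5: [48, 5, 33, 4, 2, 5]

Final heap: [48, 5, 33, 4, 2, 5]


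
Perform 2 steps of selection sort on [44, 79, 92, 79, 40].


Initial: [44, 79, 92, 79, 40]
Step 1: min=40 at 4
  Swap: [40, 79, 92, 79, 44]
Step 2: min=44 at 4
  Swap: [40, 44, 92, 79, 79]

After 2 steps: [40, 44, 92, 79, 79]


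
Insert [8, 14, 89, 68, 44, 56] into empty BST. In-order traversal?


Insert 8: root
Insert 14: R from 8
Insert 89: R from 8 -> R from 14
Insert 68: R from 8 -> R from 14 -> L from 89
Insert 44: R from 8 -> R from 14 -> L from 89 -> L from 68
Insert 56: R from 8 -> R from 14 -> L from 89 -> L from 68 -> R from 44

In-order: [8, 14, 44, 56, 68, 89]


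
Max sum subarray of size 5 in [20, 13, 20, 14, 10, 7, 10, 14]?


[0:5]: 77
[1:6]: 64
[2:7]: 61
[3:8]: 55

Max: 77 at [0:5]


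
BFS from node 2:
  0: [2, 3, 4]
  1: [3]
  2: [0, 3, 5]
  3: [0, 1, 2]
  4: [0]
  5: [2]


Visit 2, enqueue [0, 3, 5]
Visit 0, enqueue [4]
Visit 3, enqueue [1]
Visit 5, enqueue []
Visit 4, enqueue []
Visit 1, enqueue []

BFS order: [2, 0, 3, 5, 4, 1]


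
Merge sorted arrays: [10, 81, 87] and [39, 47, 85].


Take 10 from A
Take 39 from B
Take 47 from B
Take 81 from A
Take 85 from B

Merged: [10, 39, 47, 81, 85, 87]


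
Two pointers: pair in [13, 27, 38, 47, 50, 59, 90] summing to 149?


lo=0(13)+hi=6(90)=103
lo=1(27)+hi=6(90)=117
lo=2(38)+hi=6(90)=128
lo=3(47)+hi=6(90)=137
lo=4(50)+hi=6(90)=140
lo=5(59)+hi=6(90)=149

Yes: 59+90=149


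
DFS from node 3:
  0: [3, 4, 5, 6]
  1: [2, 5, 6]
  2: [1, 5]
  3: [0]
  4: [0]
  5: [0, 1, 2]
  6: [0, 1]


Visit 3, push [0]
Visit 0, push [6, 5, 4]
Visit 4, push []
Visit 5, push [2, 1]
Visit 1, push [6, 2]
Visit 2, push []
Visit 6, push []

DFS order: [3, 0, 4, 5, 1, 2, 6]


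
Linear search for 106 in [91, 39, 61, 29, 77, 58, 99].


i=0: 91!=106
i=1: 39!=106
i=2: 61!=106
i=3: 29!=106
i=4: 77!=106
i=5: 58!=106
i=6: 99!=106

Not found, 7 comps


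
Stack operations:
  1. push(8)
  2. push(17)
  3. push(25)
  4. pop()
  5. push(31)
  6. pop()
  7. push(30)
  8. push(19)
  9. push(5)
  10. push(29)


push(8) -> [8]
push(17) -> [8, 17]
push(25) -> [8, 17, 25]
pop()->25, [8, 17]
push(31) -> [8, 17, 31]
pop()->31, [8, 17]
push(30) -> [8, 17, 30]
push(19) -> [8, 17, 30, 19]
push(5) -> [8, 17, 30, 19, 5]
push(29) -> [8, 17, 30, 19, 5, 29]

Final stack: [8, 17, 30, 19, 5, 29]


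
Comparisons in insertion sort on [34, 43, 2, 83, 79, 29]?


Algorithm: insertion sort
Input: [34, 43, 2, 83, 79, 29]
Sorted: [2, 29, 34, 43, 79, 83]

11


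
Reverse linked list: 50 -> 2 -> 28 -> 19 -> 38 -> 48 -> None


Step 1: curr=50, set curr.next=prev(None) | reversed so far: 50
Step 2: curr=2, set curr.next=prev(50) | reversed so far: 2 -> 50
Step 3: curr=28, set curr.next=prev(2) | reversed so far: 28 -> 2 -> 50
Step 4: curr=19, set curr.next=prev(28) | reversed so far: 19 -> 28 -> 2 -> 50
Step 5: curr=38, set curr.next=prev(19) | reversed so far: 38 -> 19 -> 28 -> 2 -> 50
Step 6: curr=48, set curr.next=prev(38) | reversed so far: 48 -> 38 -> 19 -> 28 -> 2 -> 50

48 -> 38 -> 19 -> 28 -> 2 -> 50 -> None


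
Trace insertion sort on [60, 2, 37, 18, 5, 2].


Initial: [60, 2, 37, 18, 5, 2]
Insert 2: [2, 60, 37, 18, 5, 2]
Insert 37: [2, 37, 60, 18, 5, 2]
Insert 18: [2, 18, 37, 60, 5, 2]
Insert 5: [2, 5, 18, 37, 60, 2]
Insert 2: [2, 2, 5, 18, 37, 60]

Sorted: [2, 2, 5, 18, 37, 60]


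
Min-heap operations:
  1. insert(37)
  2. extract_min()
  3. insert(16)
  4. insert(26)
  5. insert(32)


insert(37) -> [37]
extract_min()->37, []
insert(16) -> [16]
insert(26) -> [16, 26]
insert(32) -> [16, 26, 32]

Final heap: [16, 26, 32]


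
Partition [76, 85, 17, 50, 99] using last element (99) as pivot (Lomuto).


Pivot: 99
  76 <= 99: advance i (no swap)
  85 <= 99: advance i (no swap)
  17 <= 99: advance i (no swap)
  50 <= 99: advance i (no swap)
Place pivot at 4: [76, 85, 17, 50, 99]

Partitioned: [76, 85, 17, 50, 99]


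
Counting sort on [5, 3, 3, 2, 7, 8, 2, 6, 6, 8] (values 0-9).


Input: [5, 3, 3, 2, 7, 8, 2, 6, 6, 8]
Counts: [0, 0, 2, 2, 0, 1, 2, 1, 2, 0]

Sorted: [2, 2, 3, 3, 5, 6, 6, 7, 8, 8]


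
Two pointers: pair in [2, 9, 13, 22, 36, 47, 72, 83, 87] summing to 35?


lo=0(2)+hi=8(87)=89
lo=0(2)+hi=7(83)=85
lo=0(2)+hi=6(72)=74
lo=0(2)+hi=5(47)=49
lo=0(2)+hi=4(36)=38
lo=0(2)+hi=3(22)=24
lo=1(9)+hi=3(22)=31
lo=2(13)+hi=3(22)=35

Yes: 13+22=35


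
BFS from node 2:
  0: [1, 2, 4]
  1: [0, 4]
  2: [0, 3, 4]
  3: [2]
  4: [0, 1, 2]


Visit 2, enqueue [0, 3, 4]
Visit 0, enqueue [1]
Visit 3, enqueue []
Visit 4, enqueue []
Visit 1, enqueue []

BFS order: [2, 0, 3, 4, 1]


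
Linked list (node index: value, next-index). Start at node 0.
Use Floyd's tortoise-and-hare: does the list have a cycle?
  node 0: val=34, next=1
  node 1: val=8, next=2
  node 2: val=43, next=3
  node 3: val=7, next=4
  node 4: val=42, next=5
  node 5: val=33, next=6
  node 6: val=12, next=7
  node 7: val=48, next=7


Floyd's tortoise (slow, +1) and hare (fast, +2):
  init: slow=0, fast=0
  step 1: slow=1, fast=2
  step 2: slow=2, fast=4
  step 3: slow=3, fast=6
  step 4: slow=4, fast=7
  step 5: slow=5, fast=7
  step 6: slow=6, fast=7
  step 7: slow=7, fast=7
  slow == fast at node 7: cycle detected

Cycle: yes


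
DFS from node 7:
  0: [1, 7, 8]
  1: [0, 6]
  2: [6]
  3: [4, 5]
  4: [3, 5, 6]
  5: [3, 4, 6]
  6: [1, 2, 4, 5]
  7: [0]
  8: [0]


Visit 7, push [0]
Visit 0, push [8, 1]
Visit 1, push [6]
Visit 6, push [5, 4, 2]
Visit 2, push []
Visit 4, push [5, 3]
Visit 3, push [5]
Visit 5, push []
Visit 8, push []

DFS order: [7, 0, 1, 6, 2, 4, 3, 5, 8]


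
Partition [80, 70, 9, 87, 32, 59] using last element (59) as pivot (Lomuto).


Pivot: 59
  9 <= 59: swap -> [9, 70, 80, 87, 32, 59]
  32 <= 59: swap -> [9, 32, 80, 87, 70, 59]
Place pivot at 2: [9, 32, 59, 87, 70, 80]

Partitioned: [9, 32, 59, 87, 70, 80]


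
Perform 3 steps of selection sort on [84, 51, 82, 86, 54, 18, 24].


Initial: [84, 51, 82, 86, 54, 18, 24]
Step 1: min=18 at 5
  Swap: [18, 51, 82, 86, 54, 84, 24]
Step 2: min=24 at 6
  Swap: [18, 24, 82, 86, 54, 84, 51]
Step 3: min=51 at 6
  Swap: [18, 24, 51, 86, 54, 84, 82]

After 3 steps: [18, 24, 51, 86, 54, 84, 82]


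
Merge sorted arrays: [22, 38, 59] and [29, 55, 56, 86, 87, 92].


Take 22 from A
Take 29 from B
Take 38 from A
Take 55 from B
Take 56 from B
Take 59 from A

Merged: [22, 29, 38, 55, 56, 59, 86, 87, 92]


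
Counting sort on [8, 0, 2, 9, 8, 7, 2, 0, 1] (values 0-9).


Input: [8, 0, 2, 9, 8, 7, 2, 0, 1]
Counts: [2, 1, 2, 0, 0, 0, 0, 1, 2, 1]

Sorted: [0, 0, 1, 2, 2, 7, 8, 8, 9]


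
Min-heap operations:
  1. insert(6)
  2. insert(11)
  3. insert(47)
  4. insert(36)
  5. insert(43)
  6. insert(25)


insert(6) -> [6]
insert(11) -> [6, 11]
insert(47) -> [6, 11, 47]
insert(36) -> [6, 11, 47, 36]
insert(43) -> [6, 11, 47, 36, 43]
insert(25) -> [6, 11, 25, 36, 43, 47]

Final heap: [6, 11, 25, 36, 43, 47]


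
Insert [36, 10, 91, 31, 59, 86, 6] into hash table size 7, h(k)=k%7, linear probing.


Insert 36: h=1 -> slot 1
Insert 10: h=3 -> slot 3
Insert 91: h=0 -> slot 0
Insert 31: h=3, 1 probes -> slot 4
Insert 59: h=3, 2 probes -> slot 5
Insert 86: h=2 -> slot 2
Insert 6: h=6 -> slot 6

Table: [91, 36, 86, 10, 31, 59, 6]


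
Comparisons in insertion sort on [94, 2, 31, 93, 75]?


Algorithm: insertion sort
Input: [94, 2, 31, 93, 75]
Sorted: [2, 31, 75, 93, 94]

8


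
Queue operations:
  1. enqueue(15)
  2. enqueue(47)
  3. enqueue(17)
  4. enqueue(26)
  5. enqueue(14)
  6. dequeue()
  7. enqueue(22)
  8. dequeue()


enqueue(15) -> [15]
enqueue(47) -> [15, 47]
enqueue(17) -> [15, 47, 17]
enqueue(26) -> [15, 47, 17, 26]
enqueue(14) -> [15, 47, 17, 26, 14]
dequeue()->15, [47, 17, 26, 14]
enqueue(22) -> [47, 17, 26, 14, 22]
dequeue()->47, [17, 26, 14, 22]

Final queue: [17, 26, 14, 22]


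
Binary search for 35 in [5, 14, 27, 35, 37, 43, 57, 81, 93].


Step 1: lo=0, hi=8, mid=4, val=37
Step 2: lo=0, hi=3, mid=1, val=14
Step 3: lo=2, hi=3, mid=2, val=27
Step 4: lo=3, hi=3, mid=3, val=35

Found at index 3


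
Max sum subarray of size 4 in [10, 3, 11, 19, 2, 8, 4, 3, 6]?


[0:4]: 43
[1:5]: 35
[2:6]: 40
[3:7]: 33
[4:8]: 17
[5:9]: 21

Max: 43 at [0:4]


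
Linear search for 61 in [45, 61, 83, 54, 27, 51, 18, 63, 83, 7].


i=0: 45!=61
i=1: 61==61 found!

Found at 1, 2 comps


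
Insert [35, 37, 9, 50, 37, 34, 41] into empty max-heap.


Insert 35: [35]
Insert 37: [37, 35]
Insert 9: [37, 35, 9]
Insert 50: [50, 37, 9, 35]
Insert 37: [50, 37, 9, 35, 37]
Insert 34: [50, 37, 34, 35, 37, 9]
Insert 41: [50, 37, 41, 35, 37, 9, 34]

Final heap: [50, 37, 41, 35, 37, 9, 34]


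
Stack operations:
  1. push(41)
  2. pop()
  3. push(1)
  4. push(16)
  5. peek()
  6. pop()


push(41) -> [41]
pop()->41, []
push(1) -> [1]
push(16) -> [1, 16]
peek()->16
pop()->16, [1]

Final stack: [1]


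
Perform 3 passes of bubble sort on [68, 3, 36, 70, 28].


Initial: [68, 3, 36, 70, 28]
Pass 1: [3, 36, 68, 28, 70] (3 swaps)
Pass 2: [3, 36, 28, 68, 70] (1 swaps)
Pass 3: [3, 28, 36, 68, 70] (1 swaps)

After 3 passes: [3, 28, 36, 68, 70]


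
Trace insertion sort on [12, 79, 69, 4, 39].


Initial: [12, 79, 69, 4, 39]
Insert 79: [12, 79, 69, 4, 39]
Insert 69: [12, 69, 79, 4, 39]
Insert 4: [4, 12, 69, 79, 39]
Insert 39: [4, 12, 39, 69, 79]

Sorted: [4, 12, 39, 69, 79]


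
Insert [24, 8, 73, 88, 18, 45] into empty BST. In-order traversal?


Insert 24: root
Insert 8: L from 24
Insert 73: R from 24
Insert 88: R from 24 -> R from 73
Insert 18: L from 24 -> R from 8
Insert 45: R from 24 -> L from 73

In-order: [8, 18, 24, 45, 73, 88]


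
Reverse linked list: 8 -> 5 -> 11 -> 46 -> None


Step 1: curr=8, set curr.next=prev(None) | reversed so far: 8
Step 2: curr=5, set curr.next=prev(8) | reversed so far: 5 -> 8
Step 3: curr=11, set curr.next=prev(5) | reversed so far: 11 -> 5 -> 8
Step 4: curr=46, set curr.next=prev(11) | reversed so far: 46 -> 11 -> 5 -> 8

46 -> 11 -> 5 -> 8 -> None


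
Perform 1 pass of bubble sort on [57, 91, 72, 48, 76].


Initial: [57, 91, 72, 48, 76]
Pass 1: [57, 72, 48, 76, 91] (3 swaps)

After 1 pass: [57, 72, 48, 76, 91]


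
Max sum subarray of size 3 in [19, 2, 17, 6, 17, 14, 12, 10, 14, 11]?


[0:3]: 38
[1:4]: 25
[2:5]: 40
[3:6]: 37
[4:7]: 43
[5:8]: 36
[6:9]: 36
[7:10]: 35

Max: 43 at [4:7]


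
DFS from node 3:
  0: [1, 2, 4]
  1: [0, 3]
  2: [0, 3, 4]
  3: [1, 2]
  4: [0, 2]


Visit 3, push [2, 1]
Visit 1, push [0]
Visit 0, push [4, 2]
Visit 2, push [4]
Visit 4, push []

DFS order: [3, 1, 0, 2, 4]


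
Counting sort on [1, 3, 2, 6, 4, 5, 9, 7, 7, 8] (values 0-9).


Input: [1, 3, 2, 6, 4, 5, 9, 7, 7, 8]
Counts: [0, 1, 1, 1, 1, 1, 1, 2, 1, 1]

Sorted: [1, 2, 3, 4, 5, 6, 7, 7, 8, 9]


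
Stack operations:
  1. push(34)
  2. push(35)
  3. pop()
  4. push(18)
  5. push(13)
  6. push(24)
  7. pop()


push(34) -> [34]
push(35) -> [34, 35]
pop()->35, [34]
push(18) -> [34, 18]
push(13) -> [34, 18, 13]
push(24) -> [34, 18, 13, 24]
pop()->24, [34, 18, 13]

Final stack: [34, 18, 13]


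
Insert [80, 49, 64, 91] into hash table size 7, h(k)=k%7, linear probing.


Insert 80: h=3 -> slot 3
Insert 49: h=0 -> slot 0
Insert 64: h=1 -> slot 1
Insert 91: h=0, 2 probes -> slot 2

Table: [49, 64, 91, 80, None, None, None]


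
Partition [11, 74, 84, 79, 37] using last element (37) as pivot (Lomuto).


Pivot: 37
  11 <= 37: advance i (no swap)
Place pivot at 1: [11, 37, 84, 79, 74]

Partitioned: [11, 37, 84, 79, 74]


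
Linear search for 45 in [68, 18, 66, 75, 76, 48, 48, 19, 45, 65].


i=0: 68!=45
i=1: 18!=45
i=2: 66!=45
i=3: 75!=45
i=4: 76!=45
i=5: 48!=45
i=6: 48!=45
i=7: 19!=45
i=8: 45==45 found!

Found at 8, 9 comps


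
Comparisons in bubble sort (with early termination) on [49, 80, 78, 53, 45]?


Algorithm: bubble sort (with early termination)
Input: [49, 80, 78, 53, 45]
Sorted: [45, 49, 53, 78, 80]

10


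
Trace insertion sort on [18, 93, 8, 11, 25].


Initial: [18, 93, 8, 11, 25]
Insert 93: [18, 93, 8, 11, 25]
Insert 8: [8, 18, 93, 11, 25]
Insert 11: [8, 11, 18, 93, 25]
Insert 25: [8, 11, 18, 25, 93]

Sorted: [8, 11, 18, 25, 93]


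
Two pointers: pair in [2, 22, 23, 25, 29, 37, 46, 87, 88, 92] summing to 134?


lo=0(2)+hi=9(92)=94
lo=1(22)+hi=9(92)=114
lo=2(23)+hi=9(92)=115
lo=3(25)+hi=9(92)=117
lo=4(29)+hi=9(92)=121
lo=5(37)+hi=9(92)=129
lo=6(46)+hi=9(92)=138
lo=6(46)+hi=8(88)=134

Yes: 46+88=134


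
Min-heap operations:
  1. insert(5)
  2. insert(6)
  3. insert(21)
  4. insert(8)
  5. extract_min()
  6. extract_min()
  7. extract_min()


insert(5) -> [5]
insert(6) -> [5, 6]
insert(21) -> [5, 6, 21]
insert(8) -> [5, 6, 21, 8]
extract_min()->5, [6, 8, 21]
extract_min()->6, [8, 21]
extract_min()->8, [21]

Final heap: [21]


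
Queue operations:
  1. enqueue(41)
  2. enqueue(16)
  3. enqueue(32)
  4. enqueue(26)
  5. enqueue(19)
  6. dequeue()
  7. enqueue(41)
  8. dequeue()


enqueue(41) -> [41]
enqueue(16) -> [41, 16]
enqueue(32) -> [41, 16, 32]
enqueue(26) -> [41, 16, 32, 26]
enqueue(19) -> [41, 16, 32, 26, 19]
dequeue()->41, [16, 32, 26, 19]
enqueue(41) -> [16, 32, 26, 19, 41]
dequeue()->16, [32, 26, 19, 41]

Final queue: [32, 26, 19, 41]


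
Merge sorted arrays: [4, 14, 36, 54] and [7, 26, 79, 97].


Take 4 from A
Take 7 from B
Take 14 from A
Take 26 from B
Take 36 from A
Take 54 from A

Merged: [4, 7, 14, 26, 36, 54, 79, 97]


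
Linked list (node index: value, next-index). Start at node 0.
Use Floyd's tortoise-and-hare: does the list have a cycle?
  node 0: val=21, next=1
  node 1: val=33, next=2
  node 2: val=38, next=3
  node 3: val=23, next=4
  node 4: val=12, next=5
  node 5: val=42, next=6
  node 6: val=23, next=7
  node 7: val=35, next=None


Floyd's tortoise (slow, +1) and hare (fast, +2):
  init: slow=0, fast=0
  step 1: slow=1, fast=2
  step 2: slow=2, fast=4
  step 3: slow=3, fast=6
  step 4: fast 6->7->None, no cycle

Cycle: no


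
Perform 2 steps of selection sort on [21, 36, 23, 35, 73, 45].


Initial: [21, 36, 23, 35, 73, 45]
Step 1: min=21 at 0
  Swap: [21, 36, 23, 35, 73, 45]
Step 2: min=23 at 2
  Swap: [21, 23, 36, 35, 73, 45]

After 2 steps: [21, 23, 36, 35, 73, 45]


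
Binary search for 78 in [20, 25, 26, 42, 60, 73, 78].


Step 1: lo=0, hi=6, mid=3, val=42
Step 2: lo=4, hi=6, mid=5, val=73
Step 3: lo=6, hi=6, mid=6, val=78

Found at index 6


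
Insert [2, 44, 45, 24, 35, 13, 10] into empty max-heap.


Insert 2: [2]
Insert 44: [44, 2]
Insert 45: [45, 2, 44]
Insert 24: [45, 24, 44, 2]
Insert 35: [45, 35, 44, 2, 24]
Insert 13: [45, 35, 44, 2, 24, 13]
Insert 10: [45, 35, 44, 2, 24, 13, 10]

Final heap: [45, 35, 44, 2, 24, 13, 10]


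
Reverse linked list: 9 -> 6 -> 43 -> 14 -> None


Step 1: curr=9, set curr.next=prev(None) | reversed so far: 9
Step 2: curr=6, set curr.next=prev(9) | reversed so far: 6 -> 9
Step 3: curr=43, set curr.next=prev(6) | reversed so far: 43 -> 6 -> 9
Step 4: curr=14, set curr.next=prev(43) | reversed so far: 14 -> 43 -> 6 -> 9

14 -> 43 -> 6 -> 9 -> None


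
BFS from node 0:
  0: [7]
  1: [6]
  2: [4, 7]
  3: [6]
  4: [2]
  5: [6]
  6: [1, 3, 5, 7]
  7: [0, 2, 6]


Visit 0, enqueue [7]
Visit 7, enqueue [2, 6]
Visit 2, enqueue [4]
Visit 6, enqueue [1, 3, 5]
Visit 4, enqueue []
Visit 1, enqueue []
Visit 3, enqueue []
Visit 5, enqueue []

BFS order: [0, 7, 2, 6, 4, 1, 3, 5]


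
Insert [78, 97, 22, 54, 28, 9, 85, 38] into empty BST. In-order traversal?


Insert 78: root
Insert 97: R from 78
Insert 22: L from 78
Insert 54: L from 78 -> R from 22
Insert 28: L from 78 -> R from 22 -> L from 54
Insert 9: L from 78 -> L from 22
Insert 85: R from 78 -> L from 97
Insert 38: L from 78 -> R from 22 -> L from 54 -> R from 28

In-order: [9, 22, 28, 38, 54, 78, 85, 97]


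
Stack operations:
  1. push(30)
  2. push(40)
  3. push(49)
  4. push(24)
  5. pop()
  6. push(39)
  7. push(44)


push(30) -> [30]
push(40) -> [30, 40]
push(49) -> [30, 40, 49]
push(24) -> [30, 40, 49, 24]
pop()->24, [30, 40, 49]
push(39) -> [30, 40, 49, 39]
push(44) -> [30, 40, 49, 39, 44]

Final stack: [30, 40, 49, 39, 44]


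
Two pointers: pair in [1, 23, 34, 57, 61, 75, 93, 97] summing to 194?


lo=0(1)+hi=7(97)=98
lo=1(23)+hi=7(97)=120
lo=2(34)+hi=7(97)=131
lo=3(57)+hi=7(97)=154
lo=4(61)+hi=7(97)=158
lo=5(75)+hi=7(97)=172
lo=6(93)+hi=7(97)=190

No pair found


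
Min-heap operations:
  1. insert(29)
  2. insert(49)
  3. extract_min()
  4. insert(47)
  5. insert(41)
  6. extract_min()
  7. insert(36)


insert(29) -> [29]
insert(49) -> [29, 49]
extract_min()->29, [49]
insert(47) -> [47, 49]
insert(41) -> [41, 49, 47]
extract_min()->41, [47, 49]
insert(36) -> [36, 49, 47]

Final heap: [36, 49, 47]


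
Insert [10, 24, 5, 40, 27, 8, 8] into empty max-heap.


Insert 10: [10]
Insert 24: [24, 10]
Insert 5: [24, 10, 5]
Insert 40: [40, 24, 5, 10]
Insert 27: [40, 27, 5, 10, 24]
Insert 8: [40, 27, 8, 10, 24, 5]
Insert 8: [40, 27, 8, 10, 24, 5, 8]

Final heap: [40, 27, 8, 10, 24, 5, 8]


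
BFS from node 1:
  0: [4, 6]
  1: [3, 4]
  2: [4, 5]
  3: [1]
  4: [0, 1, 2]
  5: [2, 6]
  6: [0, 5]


Visit 1, enqueue [3, 4]
Visit 3, enqueue []
Visit 4, enqueue [0, 2]
Visit 0, enqueue [6]
Visit 2, enqueue [5]
Visit 6, enqueue []
Visit 5, enqueue []

BFS order: [1, 3, 4, 0, 2, 6, 5]


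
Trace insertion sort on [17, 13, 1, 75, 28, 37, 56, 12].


Initial: [17, 13, 1, 75, 28, 37, 56, 12]
Insert 13: [13, 17, 1, 75, 28, 37, 56, 12]
Insert 1: [1, 13, 17, 75, 28, 37, 56, 12]
Insert 75: [1, 13, 17, 75, 28, 37, 56, 12]
Insert 28: [1, 13, 17, 28, 75, 37, 56, 12]
Insert 37: [1, 13, 17, 28, 37, 75, 56, 12]
Insert 56: [1, 13, 17, 28, 37, 56, 75, 12]
Insert 12: [1, 12, 13, 17, 28, 37, 56, 75]

Sorted: [1, 12, 13, 17, 28, 37, 56, 75]


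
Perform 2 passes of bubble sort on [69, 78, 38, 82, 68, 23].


Initial: [69, 78, 38, 82, 68, 23]
Pass 1: [69, 38, 78, 68, 23, 82] (3 swaps)
Pass 2: [38, 69, 68, 23, 78, 82] (3 swaps)

After 2 passes: [38, 69, 68, 23, 78, 82]


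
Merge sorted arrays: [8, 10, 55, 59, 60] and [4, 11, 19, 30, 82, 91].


Take 4 from B
Take 8 from A
Take 10 from A
Take 11 from B
Take 19 from B
Take 30 from B
Take 55 from A
Take 59 from A
Take 60 from A

Merged: [4, 8, 10, 11, 19, 30, 55, 59, 60, 82, 91]


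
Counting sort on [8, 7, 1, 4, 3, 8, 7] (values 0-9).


Input: [8, 7, 1, 4, 3, 8, 7]
Counts: [0, 1, 0, 1, 1, 0, 0, 2, 2, 0]

Sorted: [1, 3, 4, 7, 7, 8, 8]


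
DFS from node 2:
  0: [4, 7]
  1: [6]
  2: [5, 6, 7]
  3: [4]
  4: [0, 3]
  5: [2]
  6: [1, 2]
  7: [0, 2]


Visit 2, push [7, 6, 5]
Visit 5, push []
Visit 6, push [1]
Visit 1, push []
Visit 7, push [0]
Visit 0, push [4]
Visit 4, push [3]
Visit 3, push []

DFS order: [2, 5, 6, 1, 7, 0, 4, 3]


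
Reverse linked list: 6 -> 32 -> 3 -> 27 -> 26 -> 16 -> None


Step 1: curr=6, set curr.next=prev(None) | reversed so far: 6
Step 2: curr=32, set curr.next=prev(6) | reversed so far: 32 -> 6
Step 3: curr=3, set curr.next=prev(32) | reversed so far: 3 -> 32 -> 6
Step 4: curr=27, set curr.next=prev(3) | reversed so far: 27 -> 3 -> 32 -> 6
Step 5: curr=26, set curr.next=prev(27) | reversed so far: 26 -> 27 -> 3 -> 32 -> 6
Step 6: curr=16, set curr.next=prev(26) | reversed so far: 16 -> 26 -> 27 -> 3 -> 32 -> 6

16 -> 26 -> 27 -> 3 -> 32 -> 6 -> None


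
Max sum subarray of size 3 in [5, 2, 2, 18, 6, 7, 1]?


[0:3]: 9
[1:4]: 22
[2:5]: 26
[3:6]: 31
[4:7]: 14

Max: 31 at [3:6]


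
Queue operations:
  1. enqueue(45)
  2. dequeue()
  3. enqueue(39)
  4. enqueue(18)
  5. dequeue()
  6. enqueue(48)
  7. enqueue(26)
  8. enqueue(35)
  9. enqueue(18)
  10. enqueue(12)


enqueue(45) -> [45]
dequeue()->45, []
enqueue(39) -> [39]
enqueue(18) -> [39, 18]
dequeue()->39, [18]
enqueue(48) -> [18, 48]
enqueue(26) -> [18, 48, 26]
enqueue(35) -> [18, 48, 26, 35]
enqueue(18) -> [18, 48, 26, 35, 18]
enqueue(12) -> [18, 48, 26, 35, 18, 12]

Final queue: [18, 48, 26, 35, 18, 12]


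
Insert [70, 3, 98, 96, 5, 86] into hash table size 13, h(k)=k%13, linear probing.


Insert 70: h=5 -> slot 5
Insert 3: h=3 -> slot 3
Insert 98: h=7 -> slot 7
Insert 96: h=5, 1 probes -> slot 6
Insert 5: h=5, 3 probes -> slot 8
Insert 86: h=8, 1 probes -> slot 9

Table: [None, None, None, 3, None, 70, 96, 98, 5, 86, None, None, None]


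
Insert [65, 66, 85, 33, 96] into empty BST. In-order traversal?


Insert 65: root
Insert 66: R from 65
Insert 85: R from 65 -> R from 66
Insert 33: L from 65
Insert 96: R from 65 -> R from 66 -> R from 85

In-order: [33, 65, 66, 85, 96]


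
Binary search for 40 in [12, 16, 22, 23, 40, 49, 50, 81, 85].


Step 1: lo=0, hi=8, mid=4, val=40

Found at index 4


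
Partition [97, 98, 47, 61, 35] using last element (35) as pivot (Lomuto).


Pivot: 35
Place pivot at 0: [35, 98, 47, 61, 97]

Partitioned: [35, 98, 47, 61, 97]


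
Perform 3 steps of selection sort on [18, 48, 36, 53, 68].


Initial: [18, 48, 36, 53, 68]
Step 1: min=18 at 0
  Swap: [18, 48, 36, 53, 68]
Step 2: min=36 at 2
  Swap: [18, 36, 48, 53, 68]
Step 3: min=48 at 2
  Swap: [18, 36, 48, 53, 68]

After 3 steps: [18, 36, 48, 53, 68]


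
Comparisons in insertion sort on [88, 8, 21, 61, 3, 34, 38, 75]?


Algorithm: insertion sort
Input: [88, 8, 21, 61, 3, 34, 38, 75]
Sorted: [3, 8, 21, 34, 38, 61, 75, 88]

17


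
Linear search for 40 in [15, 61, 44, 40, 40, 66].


i=0: 15!=40
i=1: 61!=40
i=2: 44!=40
i=3: 40==40 found!

Found at 3, 4 comps


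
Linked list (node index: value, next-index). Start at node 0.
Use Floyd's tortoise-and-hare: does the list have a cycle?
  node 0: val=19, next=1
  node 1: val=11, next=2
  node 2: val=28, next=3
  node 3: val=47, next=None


Floyd's tortoise (slow, +1) and hare (fast, +2):
  init: slow=0, fast=0
  step 1: slow=1, fast=2
  step 2: fast 2->3->None, no cycle

Cycle: no


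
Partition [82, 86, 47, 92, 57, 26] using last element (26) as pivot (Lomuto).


Pivot: 26
Place pivot at 0: [26, 86, 47, 92, 57, 82]

Partitioned: [26, 86, 47, 92, 57, 82]


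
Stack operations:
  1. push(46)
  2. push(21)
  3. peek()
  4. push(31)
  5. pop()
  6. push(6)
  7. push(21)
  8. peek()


push(46) -> [46]
push(21) -> [46, 21]
peek()->21
push(31) -> [46, 21, 31]
pop()->31, [46, 21]
push(6) -> [46, 21, 6]
push(21) -> [46, 21, 6, 21]
peek()->21

Final stack: [46, 21, 6, 21]


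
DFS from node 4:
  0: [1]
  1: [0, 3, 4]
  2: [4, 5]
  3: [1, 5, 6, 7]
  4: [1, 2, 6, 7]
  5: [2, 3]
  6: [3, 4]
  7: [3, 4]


Visit 4, push [7, 6, 2, 1]
Visit 1, push [3, 0]
Visit 0, push []
Visit 3, push [7, 6, 5]
Visit 5, push [2]
Visit 2, push []
Visit 6, push []
Visit 7, push []

DFS order: [4, 1, 0, 3, 5, 2, 6, 7]


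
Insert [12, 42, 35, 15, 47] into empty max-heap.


Insert 12: [12]
Insert 42: [42, 12]
Insert 35: [42, 12, 35]
Insert 15: [42, 15, 35, 12]
Insert 47: [47, 42, 35, 12, 15]

Final heap: [47, 42, 35, 12, 15]


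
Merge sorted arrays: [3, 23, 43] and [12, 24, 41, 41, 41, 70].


Take 3 from A
Take 12 from B
Take 23 from A
Take 24 from B
Take 41 from B
Take 41 from B
Take 41 from B
Take 43 from A

Merged: [3, 12, 23, 24, 41, 41, 41, 43, 70]


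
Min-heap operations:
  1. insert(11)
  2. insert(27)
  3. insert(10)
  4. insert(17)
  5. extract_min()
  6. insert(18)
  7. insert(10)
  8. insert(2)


insert(11) -> [11]
insert(27) -> [11, 27]
insert(10) -> [10, 27, 11]
insert(17) -> [10, 17, 11, 27]
extract_min()->10, [11, 17, 27]
insert(18) -> [11, 17, 27, 18]
insert(10) -> [10, 11, 27, 18, 17]
insert(2) -> [2, 11, 10, 18, 17, 27]

Final heap: [2, 11, 10, 18, 17, 27]


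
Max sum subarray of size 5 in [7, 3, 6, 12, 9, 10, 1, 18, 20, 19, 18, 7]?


[0:5]: 37
[1:6]: 40
[2:7]: 38
[3:8]: 50
[4:9]: 58
[5:10]: 68
[6:11]: 76
[7:12]: 82

Max: 82 at [7:12]


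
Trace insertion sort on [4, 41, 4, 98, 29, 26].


Initial: [4, 41, 4, 98, 29, 26]
Insert 41: [4, 41, 4, 98, 29, 26]
Insert 4: [4, 4, 41, 98, 29, 26]
Insert 98: [4, 4, 41, 98, 29, 26]
Insert 29: [4, 4, 29, 41, 98, 26]
Insert 26: [4, 4, 26, 29, 41, 98]

Sorted: [4, 4, 26, 29, 41, 98]


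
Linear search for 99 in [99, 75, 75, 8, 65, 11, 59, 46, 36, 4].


i=0: 99==99 found!

Found at 0, 1 comps


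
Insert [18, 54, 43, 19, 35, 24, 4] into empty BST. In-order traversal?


Insert 18: root
Insert 54: R from 18
Insert 43: R from 18 -> L from 54
Insert 19: R from 18 -> L from 54 -> L from 43
Insert 35: R from 18 -> L from 54 -> L from 43 -> R from 19
Insert 24: R from 18 -> L from 54 -> L from 43 -> R from 19 -> L from 35
Insert 4: L from 18

In-order: [4, 18, 19, 24, 35, 43, 54]


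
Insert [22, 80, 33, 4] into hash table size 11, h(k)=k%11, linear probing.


Insert 22: h=0 -> slot 0
Insert 80: h=3 -> slot 3
Insert 33: h=0, 1 probes -> slot 1
Insert 4: h=4 -> slot 4

Table: [22, 33, None, 80, 4, None, None, None, None, None, None]


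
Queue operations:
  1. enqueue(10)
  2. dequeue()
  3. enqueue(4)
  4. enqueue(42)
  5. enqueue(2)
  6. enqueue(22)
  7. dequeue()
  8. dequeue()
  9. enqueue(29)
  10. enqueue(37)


enqueue(10) -> [10]
dequeue()->10, []
enqueue(4) -> [4]
enqueue(42) -> [4, 42]
enqueue(2) -> [4, 42, 2]
enqueue(22) -> [4, 42, 2, 22]
dequeue()->4, [42, 2, 22]
dequeue()->42, [2, 22]
enqueue(29) -> [2, 22, 29]
enqueue(37) -> [2, 22, 29, 37]

Final queue: [2, 22, 29, 37]


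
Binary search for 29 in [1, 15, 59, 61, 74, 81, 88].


Step 1: lo=0, hi=6, mid=3, val=61
Step 2: lo=0, hi=2, mid=1, val=15
Step 3: lo=2, hi=2, mid=2, val=59

Not found


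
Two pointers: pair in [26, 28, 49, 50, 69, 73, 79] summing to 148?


lo=0(26)+hi=6(79)=105
lo=1(28)+hi=6(79)=107
lo=2(49)+hi=6(79)=128
lo=3(50)+hi=6(79)=129
lo=4(69)+hi=6(79)=148

Yes: 69+79=148


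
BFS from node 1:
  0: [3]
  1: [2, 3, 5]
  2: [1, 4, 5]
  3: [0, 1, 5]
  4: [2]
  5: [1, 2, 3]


Visit 1, enqueue [2, 3, 5]
Visit 2, enqueue [4]
Visit 3, enqueue [0]
Visit 5, enqueue []
Visit 4, enqueue []
Visit 0, enqueue []

BFS order: [1, 2, 3, 5, 4, 0]


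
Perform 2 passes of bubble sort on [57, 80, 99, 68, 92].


Initial: [57, 80, 99, 68, 92]
Pass 1: [57, 80, 68, 92, 99] (2 swaps)
Pass 2: [57, 68, 80, 92, 99] (1 swaps)

After 2 passes: [57, 68, 80, 92, 99]


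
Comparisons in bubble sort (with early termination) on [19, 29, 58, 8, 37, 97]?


Algorithm: bubble sort (with early termination)
Input: [19, 29, 58, 8, 37, 97]
Sorted: [8, 19, 29, 37, 58, 97]

14
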